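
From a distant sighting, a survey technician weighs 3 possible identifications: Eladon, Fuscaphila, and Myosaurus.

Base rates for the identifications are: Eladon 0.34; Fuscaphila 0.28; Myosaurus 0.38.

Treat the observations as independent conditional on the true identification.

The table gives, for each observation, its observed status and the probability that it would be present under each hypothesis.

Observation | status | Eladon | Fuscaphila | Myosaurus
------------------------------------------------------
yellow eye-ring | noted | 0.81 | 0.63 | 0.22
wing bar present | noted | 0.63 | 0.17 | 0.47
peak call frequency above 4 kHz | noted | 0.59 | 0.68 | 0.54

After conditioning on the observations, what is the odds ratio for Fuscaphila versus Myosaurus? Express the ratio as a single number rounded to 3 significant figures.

0.961

Unnormalized posterior weight (prior times the observation likelihoods) for each of the two hypotheses:
  Fuscaphila: 0.28 × 0.63 × 0.17 × 0.68 = 0.020392
  Myosaurus: 0.38 × 0.22 × 0.47 × 0.54 = 0.021218
Posterior odds = 0.020392 / 0.021218 ≈ 0.961.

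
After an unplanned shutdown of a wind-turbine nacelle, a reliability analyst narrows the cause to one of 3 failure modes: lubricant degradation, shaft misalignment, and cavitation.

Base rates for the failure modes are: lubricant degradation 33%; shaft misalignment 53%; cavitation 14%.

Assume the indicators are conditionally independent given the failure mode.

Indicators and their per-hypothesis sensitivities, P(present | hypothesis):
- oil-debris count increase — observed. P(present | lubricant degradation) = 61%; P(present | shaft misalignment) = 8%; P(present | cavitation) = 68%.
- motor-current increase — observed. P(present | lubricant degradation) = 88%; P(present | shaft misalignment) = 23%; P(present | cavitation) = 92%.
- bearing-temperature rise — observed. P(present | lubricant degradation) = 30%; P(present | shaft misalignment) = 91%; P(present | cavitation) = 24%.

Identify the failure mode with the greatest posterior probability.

lubricant degradation

For each hypothesis, the unnormalized posterior weight is prior × product of the indicator likelihoods:
  lubricant degradation: 0.33 × 0.61 × 0.88 × 0.30 = 0.053143
  shaft misalignment: 0.53 × 0.08 × 0.23 × 0.91 = 0.0088743
  cavitation: 0.14 × 0.68 × 0.92 × 0.24 = 0.02102
Marginal likelihood of the evidence = 0.083038.
P(lubricant degradation | evidence) ≈ 0.053143 / 0.083038 ≈ 0.640
P(shaft misalignment | evidence) ≈ 0.0088743 / 0.083038 ≈ 0.107
P(cavitation | evidence) ≈ 0.02102 / 0.083038 ≈ 0.253
The largest is 0.640, so lubricant degradation is most probable.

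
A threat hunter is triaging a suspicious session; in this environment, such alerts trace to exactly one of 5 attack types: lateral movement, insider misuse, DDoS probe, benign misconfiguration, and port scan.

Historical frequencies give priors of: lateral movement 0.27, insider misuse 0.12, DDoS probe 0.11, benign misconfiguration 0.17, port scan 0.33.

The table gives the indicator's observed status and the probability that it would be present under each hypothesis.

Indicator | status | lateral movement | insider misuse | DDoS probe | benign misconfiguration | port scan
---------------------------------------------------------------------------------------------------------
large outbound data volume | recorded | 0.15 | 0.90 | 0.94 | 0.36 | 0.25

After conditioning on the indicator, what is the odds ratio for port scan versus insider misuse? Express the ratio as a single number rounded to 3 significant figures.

0.764

Unnormalized posterior weight (prior times the indicator likelihood) for each of the two hypotheses:
  port scan: 0.33 × 0.25 = 0.0825
  insider misuse: 0.12 × 0.90 = 0.108
Posterior odds = 0.0825 / 0.108 ≈ 0.764.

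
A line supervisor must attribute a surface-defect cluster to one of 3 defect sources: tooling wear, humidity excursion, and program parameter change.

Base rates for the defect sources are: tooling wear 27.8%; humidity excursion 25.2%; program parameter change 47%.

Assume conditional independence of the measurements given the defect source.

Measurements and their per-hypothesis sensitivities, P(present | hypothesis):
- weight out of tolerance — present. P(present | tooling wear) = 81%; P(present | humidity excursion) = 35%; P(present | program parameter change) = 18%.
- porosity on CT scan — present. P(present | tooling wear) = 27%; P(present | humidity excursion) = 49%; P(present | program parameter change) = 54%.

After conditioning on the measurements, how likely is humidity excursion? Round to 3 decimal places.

0.289

By Bayes' rule with conditional independence, the unnormalized weight for each hypothesis is prior × ∏ likelihoods:
  tooling wear: 0.278 × 0.81 × 0.27 = 0.060799
  humidity excursion: 0.252 × 0.35 × 0.49 = 0.043218
  program parameter change: 0.470 × 0.18 × 0.54 = 0.045684
Marginal likelihood of the evidence = 0.1497.
P(humidity excursion | evidence) = 0.043218 / 0.1497 ≈ 0.289.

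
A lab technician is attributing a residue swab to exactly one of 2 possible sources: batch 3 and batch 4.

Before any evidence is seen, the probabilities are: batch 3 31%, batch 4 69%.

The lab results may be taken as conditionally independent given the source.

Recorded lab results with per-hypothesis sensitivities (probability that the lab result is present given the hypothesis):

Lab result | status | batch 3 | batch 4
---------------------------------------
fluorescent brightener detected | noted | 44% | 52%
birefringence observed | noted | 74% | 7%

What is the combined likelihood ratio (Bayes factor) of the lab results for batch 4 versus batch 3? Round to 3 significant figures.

0.112

Take the product of per-lab result likelihoods under each hypothesis, then divide.
  batch 4: 0.52 × 0.07 = 0.0364
  batch 3: 0.44 × 0.74 = 0.3256
Bayes factor = 0.0364 / 0.3256 ≈ 0.112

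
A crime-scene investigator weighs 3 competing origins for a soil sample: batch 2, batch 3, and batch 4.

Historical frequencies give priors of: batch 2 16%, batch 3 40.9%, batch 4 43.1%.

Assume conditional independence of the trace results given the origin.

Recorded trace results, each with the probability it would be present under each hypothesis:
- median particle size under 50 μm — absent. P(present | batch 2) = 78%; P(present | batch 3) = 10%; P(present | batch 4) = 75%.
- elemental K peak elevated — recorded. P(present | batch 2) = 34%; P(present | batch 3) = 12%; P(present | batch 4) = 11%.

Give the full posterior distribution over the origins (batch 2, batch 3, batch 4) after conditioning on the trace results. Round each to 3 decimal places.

Multiply each prior by the joint likelihood of the trace result pattern (using 1 − P(present | H) for each absent trace result):
  batch 2: 0.160 × (1 − 0.78) × 0.34 = 0.011968
  batch 3: 0.409 × (1 − 0.10) × 0.12 = 0.044172
  batch 4: 0.431 × (1 − 0.75) × 0.11 = 0.011853
The unnormalized weights sum to 0.067992.
P(batch 2 | evidence) = 0.011968 / 0.067992 ≈ 0.176
P(batch 3 | evidence) = 0.044172 / 0.067992 ≈ 0.650
P(batch 4 | evidence) = 0.011853 / 0.067992 ≈ 0.174

0.176, 0.650, 0.174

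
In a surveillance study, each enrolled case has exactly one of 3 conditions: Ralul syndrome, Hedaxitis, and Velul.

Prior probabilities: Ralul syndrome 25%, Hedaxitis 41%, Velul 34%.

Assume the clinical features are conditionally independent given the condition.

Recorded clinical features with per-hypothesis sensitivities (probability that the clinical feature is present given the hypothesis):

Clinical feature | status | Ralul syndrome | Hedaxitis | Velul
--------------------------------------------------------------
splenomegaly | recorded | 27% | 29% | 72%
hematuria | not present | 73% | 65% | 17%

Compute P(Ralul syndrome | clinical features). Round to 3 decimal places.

0.069

For each hypothesis, the unnormalized posterior weight is prior × product of the clinical feature likelihoods (using 1 − P(present | H) for each absent clinical feature):
  Ralul syndrome: 0.25 × 0.27 × (1 − 0.73) = 0.018225
  Hedaxitis: 0.41 × 0.29 × (1 − 0.65) = 0.041615
  Velul: 0.34 × 0.72 × (1 − 0.17) = 0.20318
The unnormalized weights sum to 0.26302.
P(Ralul syndrome | evidence) = 0.018225 / 0.26302 ≈ 0.069.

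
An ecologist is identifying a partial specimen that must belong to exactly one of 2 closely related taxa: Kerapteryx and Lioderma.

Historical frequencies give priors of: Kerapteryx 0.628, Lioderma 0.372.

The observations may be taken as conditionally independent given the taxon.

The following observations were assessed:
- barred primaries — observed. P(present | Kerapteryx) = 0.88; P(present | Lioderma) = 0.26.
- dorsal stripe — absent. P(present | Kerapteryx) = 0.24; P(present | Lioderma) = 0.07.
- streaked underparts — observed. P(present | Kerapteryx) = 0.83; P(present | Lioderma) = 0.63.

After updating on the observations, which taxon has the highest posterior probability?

Kerapteryx

Multiply each prior by the joint likelihood of the evidence pattern (using 1 − P(present | H) for each absent observation):
  Kerapteryx: 0.628 × 0.88 × (1 − 0.24) × 0.83 = 0.34861
  Lioderma: 0.372 × 0.26 × (1 − 0.07) × 0.63 = 0.056668
The unnormalized weights sum to 0.40527.
P(Kerapteryx | evidence) ≈ 0.34861 / 0.40527 ≈ 0.860
P(Lioderma | evidence) ≈ 0.056668 / 0.40527 ≈ 0.140
The largest is 0.860, so Kerapteryx is most probable.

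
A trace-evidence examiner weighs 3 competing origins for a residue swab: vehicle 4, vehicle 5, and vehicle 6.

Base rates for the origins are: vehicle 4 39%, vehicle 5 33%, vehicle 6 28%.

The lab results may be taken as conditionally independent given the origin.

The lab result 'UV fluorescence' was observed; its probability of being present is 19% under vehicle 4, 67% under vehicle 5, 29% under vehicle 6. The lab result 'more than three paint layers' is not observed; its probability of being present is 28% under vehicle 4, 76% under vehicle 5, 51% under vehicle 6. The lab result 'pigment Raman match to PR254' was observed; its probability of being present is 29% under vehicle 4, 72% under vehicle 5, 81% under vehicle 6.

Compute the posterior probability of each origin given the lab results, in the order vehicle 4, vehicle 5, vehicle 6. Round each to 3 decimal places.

For each hypothesis, the unnormalized posterior weight is prior × product of the lab result likelihoods (using 1 − P(present | H) for each absent lab result):
  vehicle 4: 0.39 × 0.19 × (1 − 0.28) × 0.29 = 0.015472
  vehicle 5: 0.33 × 0.67 × (1 − 0.76) × 0.72 = 0.038206
  vehicle 6: 0.28 × 0.29 × (1 − 0.51) × 0.81 = 0.032228
The unnormalized weights sum to 0.085906.
P(vehicle 4 | evidence) = 0.015472 / 0.085906 ≈ 0.180
P(vehicle 5 | evidence) = 0.038206 / 0.085906 ≈ 0.445
P(vehicle 6 | evidence) = 0.032228 / 0.085906 ≈ 0.375

0.180, 0.445, 0.375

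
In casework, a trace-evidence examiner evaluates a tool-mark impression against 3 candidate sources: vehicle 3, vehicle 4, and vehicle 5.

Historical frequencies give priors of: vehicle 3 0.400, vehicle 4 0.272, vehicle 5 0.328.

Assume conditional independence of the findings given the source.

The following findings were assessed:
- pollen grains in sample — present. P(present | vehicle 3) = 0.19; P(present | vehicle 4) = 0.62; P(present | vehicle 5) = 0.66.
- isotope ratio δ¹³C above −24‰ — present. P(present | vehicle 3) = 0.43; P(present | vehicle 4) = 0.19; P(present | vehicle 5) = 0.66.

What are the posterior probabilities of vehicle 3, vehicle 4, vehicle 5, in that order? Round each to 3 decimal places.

0.157, 0.154, 0.688

For each hypothesis, the unnormalized posterior weight is prior × product of the finding likelihoods:
  vehicle 3: 0.400 × 0.19 × 0.43 = 0.03268
  vehicle 4: 0.272 × 0.62 × 0.19 = 0.032042
  vehicle 5: 0.328 × 0.66 × 0.66 = 0.14288
Marginal likelihood of the evidence = 0.2076.
P(vehicle 3 | evidence) = 0.03268 / 0.2076 ≈ 0.157
P(vehicle 4 | evidence) = 0.032042 / 0.2076 ≈ 0.154
P(vehicle 5 | evidence) = 0.14288 / 0.2076 ≈ 0.688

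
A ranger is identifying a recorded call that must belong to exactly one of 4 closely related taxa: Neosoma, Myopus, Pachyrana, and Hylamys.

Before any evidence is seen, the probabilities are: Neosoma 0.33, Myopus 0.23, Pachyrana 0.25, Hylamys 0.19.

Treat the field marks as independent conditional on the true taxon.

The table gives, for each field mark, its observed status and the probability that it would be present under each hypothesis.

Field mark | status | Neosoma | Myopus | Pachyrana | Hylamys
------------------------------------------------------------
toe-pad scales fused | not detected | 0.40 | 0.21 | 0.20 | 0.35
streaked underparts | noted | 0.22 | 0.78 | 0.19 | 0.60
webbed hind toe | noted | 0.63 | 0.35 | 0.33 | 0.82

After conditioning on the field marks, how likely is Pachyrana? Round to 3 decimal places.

0.083

For each hypothesis, the unnormalized posterior weight is prior × product of the field mark likelihoods (using 1 − P(present | H) for each absent field mark):
  Neosoma: 0.33 × (1 − 0.40) × 0.22 × 0.63 = 0.027443
  Myopus: 0.23 × (1 − 0.21) × 0.78 × 0.35 = 0.049604
  Pachyrana: 0.25 × (1 − 0.20) × 0.19 × 0.33 = 0.01254
  Hylamys: 0.19 × (1 − 0.35) × 0.60 × 0.82 = 0.060762
Marginal likelihood of the evidence = 0.15035.
P(Pachyrana | evidence) = 0.01254 / 0.15035 ≈ 0.083.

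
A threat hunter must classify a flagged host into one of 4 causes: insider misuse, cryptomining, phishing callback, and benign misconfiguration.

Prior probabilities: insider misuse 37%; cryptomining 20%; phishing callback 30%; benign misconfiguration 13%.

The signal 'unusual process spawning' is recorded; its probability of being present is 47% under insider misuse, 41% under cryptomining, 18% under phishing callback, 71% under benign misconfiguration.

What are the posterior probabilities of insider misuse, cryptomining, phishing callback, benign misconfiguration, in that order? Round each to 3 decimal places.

By Bayes' rule, the unnormalized weight for each hypothesis is prior × likelihood:
  insider misuse: 0.37 × 0.47 = 0.1739
  cryptomining: 0.20 × 0.41 = 0.082
  phishing callback: 0.30 × 0.18 = 0.054
  benign misconfiguration: 0.13 × 0.71 = 0.0923
Normalizing constant Z = 0.1739 + 0.082 + 0.054 + 0.0923 = 0.4022.
P(insider misuse | evidence) = 0.1739 / 0.4022 ≈ 0.432
P(cryptomining | evidence) = 0.082 / 0.4022 ≈ 0.204
P(phishing callback | evidence) = 0.054 / 0.4022 ≈ 0.134
P(benign misconfiguration | evidence) = 0.0923 / 0.4022 ≈ 0.229

0.432, 0.204, 0.134, 0.229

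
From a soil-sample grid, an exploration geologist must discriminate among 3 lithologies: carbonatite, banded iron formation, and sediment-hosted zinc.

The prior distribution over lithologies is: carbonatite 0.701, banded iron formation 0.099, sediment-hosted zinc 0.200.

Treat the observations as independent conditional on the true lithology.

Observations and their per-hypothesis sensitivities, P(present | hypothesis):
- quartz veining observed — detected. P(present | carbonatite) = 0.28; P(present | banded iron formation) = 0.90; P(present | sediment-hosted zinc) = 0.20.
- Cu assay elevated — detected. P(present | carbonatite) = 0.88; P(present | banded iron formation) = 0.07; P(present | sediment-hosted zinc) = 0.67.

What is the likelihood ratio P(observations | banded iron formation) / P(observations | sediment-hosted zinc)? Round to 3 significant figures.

0.470

Take the product of per-observation likelihoods under each hypothesis, then divide.
  banded iron formation: 0.90 × 0.07 = 0.063
  sediment-hosted zinc: 0.20 × 0.67 = 0.134
Bayes factor = 0.063 / 0.134 ≈ 0.470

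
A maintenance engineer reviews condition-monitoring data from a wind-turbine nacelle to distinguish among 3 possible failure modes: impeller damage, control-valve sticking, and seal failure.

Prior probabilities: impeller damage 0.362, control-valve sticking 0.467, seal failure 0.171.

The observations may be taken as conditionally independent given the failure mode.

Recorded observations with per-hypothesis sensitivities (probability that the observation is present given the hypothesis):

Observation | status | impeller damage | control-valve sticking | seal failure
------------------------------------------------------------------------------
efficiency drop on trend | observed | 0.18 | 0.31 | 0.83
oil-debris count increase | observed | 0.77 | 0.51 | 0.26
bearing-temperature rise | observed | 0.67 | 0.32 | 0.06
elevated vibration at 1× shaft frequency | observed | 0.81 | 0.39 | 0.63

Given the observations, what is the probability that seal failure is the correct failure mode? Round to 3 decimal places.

0.037

Multiply each prior by the joint likelihood of the evidence pattern:
  impeller damage: 0.362 × 0.18 × 0.77 × 0.67 × 0.81 = 0.027229
  control-valve sticking: 0.467 × 0.31 × 0.51 × 0.32 × 0.39 = 0.0092143
  seal failure: 0.171 × 0.83 × 0.26 × 0.06 × 0.63 = 0.0013949
Normalizing constant Z = 0.027229 + 0.0092143 + 0.0013949 = 0.037838.
P(seal failure | evidence) = 0.0013949 / 0.037838 ≈ 0.037.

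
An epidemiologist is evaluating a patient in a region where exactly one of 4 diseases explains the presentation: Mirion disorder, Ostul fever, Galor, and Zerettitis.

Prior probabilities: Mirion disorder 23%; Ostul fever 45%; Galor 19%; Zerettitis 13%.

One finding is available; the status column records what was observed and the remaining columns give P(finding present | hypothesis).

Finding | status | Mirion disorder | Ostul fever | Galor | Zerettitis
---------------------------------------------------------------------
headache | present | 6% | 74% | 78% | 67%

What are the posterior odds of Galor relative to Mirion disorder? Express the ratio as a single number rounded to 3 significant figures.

10.7

Posterior odds equal prior odds times the likelihood ratio; only the two competing hypotheses matter.
  Galor: 0.19 × 0.78 = 0.1482
  Mirion disorder: 0.23 × 0.06 = 0.0138
Odds(Galor : Mirion disorder) = 0.1482 / 0.0138 ≈ 10.7.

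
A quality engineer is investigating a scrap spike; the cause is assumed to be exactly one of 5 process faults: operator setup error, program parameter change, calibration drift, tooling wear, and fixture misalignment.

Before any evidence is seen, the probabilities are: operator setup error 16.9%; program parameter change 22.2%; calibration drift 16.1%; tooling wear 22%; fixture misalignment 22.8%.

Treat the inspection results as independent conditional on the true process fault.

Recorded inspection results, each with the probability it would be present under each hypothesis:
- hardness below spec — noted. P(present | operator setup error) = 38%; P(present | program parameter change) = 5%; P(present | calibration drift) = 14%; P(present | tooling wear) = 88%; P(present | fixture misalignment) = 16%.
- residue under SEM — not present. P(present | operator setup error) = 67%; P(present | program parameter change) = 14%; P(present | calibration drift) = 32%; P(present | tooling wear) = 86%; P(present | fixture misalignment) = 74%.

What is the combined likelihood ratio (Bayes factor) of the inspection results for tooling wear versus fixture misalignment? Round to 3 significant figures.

Take the product of per-inspection result likelihoods under each hypothesis (using 1 − P(present | H) for each absent inspection result), then divide.
  tooling wear: 0.88 × (1 − 0.86) = 0.1232
  fixture misalignment: 0.16 × (1 − 0.74) = 0.0416
Bayes factor = 0.1232 / 0.0416 ≈ 2.96

2.96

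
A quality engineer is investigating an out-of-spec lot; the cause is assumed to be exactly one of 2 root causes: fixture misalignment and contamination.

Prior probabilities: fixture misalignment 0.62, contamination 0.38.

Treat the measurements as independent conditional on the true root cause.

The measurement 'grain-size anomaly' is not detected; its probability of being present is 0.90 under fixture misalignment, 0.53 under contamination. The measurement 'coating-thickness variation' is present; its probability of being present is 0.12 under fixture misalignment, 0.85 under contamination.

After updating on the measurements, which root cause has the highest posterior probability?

Multiply each prior by the joint likelihood of the measurement pattern (using 1 − P(present | H) for each absent measurement):
  fixture misalignment: 0.62 × (1 − 0.90) × 0.12 = 0.00744
  contamination: 0.38 × (1 − 0.53) × 0.85 = 0.15181
Marginal likelihood of the evidence = 0.15925.
P(fixture misalignment | evidence) ≈ 0.00744 / 0.15925 ≈ 0.047
P(contamination | evidence) ≈ 0.15181 / 0.15925 ≈ 0.953
The largest is 0.953, so contamination is most probable.

contamination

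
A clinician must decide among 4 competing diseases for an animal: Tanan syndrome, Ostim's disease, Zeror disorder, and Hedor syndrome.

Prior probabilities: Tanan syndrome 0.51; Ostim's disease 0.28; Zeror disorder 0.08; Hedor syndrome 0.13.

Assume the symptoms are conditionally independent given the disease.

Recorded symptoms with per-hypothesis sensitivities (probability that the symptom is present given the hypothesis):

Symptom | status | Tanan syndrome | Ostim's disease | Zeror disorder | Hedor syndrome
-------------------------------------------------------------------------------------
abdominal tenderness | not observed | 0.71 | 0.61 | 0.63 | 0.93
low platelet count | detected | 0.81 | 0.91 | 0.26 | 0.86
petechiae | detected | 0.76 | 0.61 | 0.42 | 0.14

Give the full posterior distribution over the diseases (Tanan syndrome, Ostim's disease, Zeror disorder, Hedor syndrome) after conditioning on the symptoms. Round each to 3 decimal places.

Multiply each prior by the joint likelihood of the symptom pattern (using 1 − P(present | H) for each absent symptom):
  Tanan syndrome: 0.51 × (1 − 0.71) × 0.81 × 0.76 = 0.091047
  Ostim's disease: 0.28 × (1 − 0.61) × 0.91 × 0.61 = 0.060617
  Zeror disorder: 0.08 × (1 − 0.63) × 0.26 × 0.42 = 0.0032323
  Hedor syndrome: 0.13 × (1 − 0.93) × 0.86 × 0.14 = 0.0010956
Normalizing constant Z = 0.091047 + 0.060617 + 0.0032323 + 0.0010956 = 0.15599.
P(Tanan syndrome | evidence) = 0.091047 / 0.15599 ≈ 0.584
P(Ostim's disease | evidence) = 0.060617 / 0.15599 ≈ 0.389
P(Zeror disorder | evidence) = 0.0032323 / 0.15599 ≈ 0.021
P(Hedor syndrome | evidence) = 0.0010956 / 0.15599 ≈ 0.007

0.584, 0.389, 0.021, 0.007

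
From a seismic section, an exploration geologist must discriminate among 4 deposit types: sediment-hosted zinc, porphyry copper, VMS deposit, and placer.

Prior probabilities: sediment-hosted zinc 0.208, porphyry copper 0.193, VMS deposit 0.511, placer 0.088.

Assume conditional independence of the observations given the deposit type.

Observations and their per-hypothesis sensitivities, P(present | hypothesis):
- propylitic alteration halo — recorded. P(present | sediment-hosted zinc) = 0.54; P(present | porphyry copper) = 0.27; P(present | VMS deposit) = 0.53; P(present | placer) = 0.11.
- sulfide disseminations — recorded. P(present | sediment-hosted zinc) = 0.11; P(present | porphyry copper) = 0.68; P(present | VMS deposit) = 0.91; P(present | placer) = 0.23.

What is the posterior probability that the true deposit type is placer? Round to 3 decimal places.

0.008

Multiply each prior by the joint likelihood of the evidence pattern:
  sediment-hosted zinc: 0.208 × 0.54 × 0.11 = 0.012355
  porphyry copper: 0.193 × 0.27 × 0.68 = 0.035435
  VMS deposit: 0.511 × 0.53 × 0.91 = 0.24646
  placer: 0.088 × 0.11 × 0.23 = 0.0022264
Normalizing constant Z = 0.012355 + 0.035435 + 0.24646 + 0.0022264 = 0.29647.
P(placer | evidence) = 0.0022264 / 0.29647 ≈ 0.008.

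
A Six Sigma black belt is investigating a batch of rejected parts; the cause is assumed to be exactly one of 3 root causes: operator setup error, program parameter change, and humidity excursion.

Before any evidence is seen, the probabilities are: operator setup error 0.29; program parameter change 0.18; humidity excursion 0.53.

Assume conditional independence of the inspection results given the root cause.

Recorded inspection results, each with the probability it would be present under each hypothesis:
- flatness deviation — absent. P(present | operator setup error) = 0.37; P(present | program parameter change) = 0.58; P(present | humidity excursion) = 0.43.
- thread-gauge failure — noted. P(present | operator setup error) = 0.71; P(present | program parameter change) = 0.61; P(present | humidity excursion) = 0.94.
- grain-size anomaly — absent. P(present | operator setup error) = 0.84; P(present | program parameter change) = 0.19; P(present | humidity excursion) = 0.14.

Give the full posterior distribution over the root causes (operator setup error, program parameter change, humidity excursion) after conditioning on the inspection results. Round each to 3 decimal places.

0.069, 0.124, 0.808

Multiply each prior by the joint likelihood of the inspection result pattern (using 1 − P(present | H) for each absent inspection result):
  operator setup error: 0.29 × (1 − 0.37) × 0.71 × (1 − 0.84) = 0.020755
  program parameter change: 0.18 × (1 − 0.58) × 0.61 × (1 − 0.19) = 0.037354
  humidity excursion: 0.53 × (1 − 0.43) × 0.94 × (1 − 0.14) = 0.24422
Marginal likelihood of the evidence = 0.30233.
P(operator setup error | evidence) = 0.020755 / 0.30233 ≈ 0.069
P(program parameter change | evidence) = 0.037354 / 0.30233 ≈ 0.124
P(humidity excursion | evidence) = 0.24422 / 0.30233 ≈ 0.808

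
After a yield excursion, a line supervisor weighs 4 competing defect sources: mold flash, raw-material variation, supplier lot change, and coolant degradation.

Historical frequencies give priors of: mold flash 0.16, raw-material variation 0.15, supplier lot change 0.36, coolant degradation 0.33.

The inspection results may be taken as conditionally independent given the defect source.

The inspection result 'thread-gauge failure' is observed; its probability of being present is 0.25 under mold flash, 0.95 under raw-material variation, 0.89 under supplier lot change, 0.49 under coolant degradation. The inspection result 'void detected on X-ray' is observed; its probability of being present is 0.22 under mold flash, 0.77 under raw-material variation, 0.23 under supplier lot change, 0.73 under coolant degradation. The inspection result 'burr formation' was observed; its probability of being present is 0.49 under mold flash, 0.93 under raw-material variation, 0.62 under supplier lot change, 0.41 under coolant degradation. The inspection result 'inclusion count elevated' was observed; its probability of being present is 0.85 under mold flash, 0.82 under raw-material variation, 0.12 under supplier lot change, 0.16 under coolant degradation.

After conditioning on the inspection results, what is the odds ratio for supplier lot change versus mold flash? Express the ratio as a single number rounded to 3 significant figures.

1.50

Unnormalized posterior weight (prior times the inspection result likelihoods) for each of the two hypotheses:
  supplier lot change: 0.36 × 0.89 × 0.23 × 0.62 × 0.12 = 0.0054827
  mold flash: 0.16 × 0.25 × 0.22 × 0.49 × 0.85 = 0.0036652
Posterior odds = 0.0054827 / 0.0036652 ≈ 1.50.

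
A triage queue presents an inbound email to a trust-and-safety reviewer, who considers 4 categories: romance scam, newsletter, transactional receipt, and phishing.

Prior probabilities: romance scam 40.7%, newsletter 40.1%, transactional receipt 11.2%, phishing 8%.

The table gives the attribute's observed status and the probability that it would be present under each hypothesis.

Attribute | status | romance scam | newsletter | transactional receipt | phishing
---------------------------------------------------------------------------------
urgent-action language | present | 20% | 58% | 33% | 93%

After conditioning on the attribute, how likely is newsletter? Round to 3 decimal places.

0.547

Multiply each prior by the likelihood of the attribute:
  romance scam: 0.407 × 0.20 = 0.0814
  newsletter: 0.401 × 0.58 = 0.23258
  transactional receipt: 0.112 × 0.33 = 0.03696
  phishing: 0.080 × 0.93 = 0.0744
Marginal likelihood of the evidence = 0.42534.
P(newsletter | evidence) = 0.23258 / 0.42534 ≈ 0.547.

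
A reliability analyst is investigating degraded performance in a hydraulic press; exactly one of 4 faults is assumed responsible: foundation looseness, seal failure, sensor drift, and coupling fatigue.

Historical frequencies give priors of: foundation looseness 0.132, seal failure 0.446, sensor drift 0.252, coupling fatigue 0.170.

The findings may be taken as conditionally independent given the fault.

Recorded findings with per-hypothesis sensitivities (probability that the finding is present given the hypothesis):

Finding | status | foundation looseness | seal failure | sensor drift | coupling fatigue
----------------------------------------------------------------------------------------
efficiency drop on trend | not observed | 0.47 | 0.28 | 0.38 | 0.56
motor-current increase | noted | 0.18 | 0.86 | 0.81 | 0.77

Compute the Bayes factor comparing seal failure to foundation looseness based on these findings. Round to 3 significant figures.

6.49

Joint likelihood of the evidence pattern under each hypothesis (using 1 − P(present | H) for each absent finding):
  seal failure: (1 − 0.28) × 0.86 = 0.6192
  foundation looseness: (1 − 0.47) × 0.18 = 0.0954
Bayes factor = 0.6192 / 0.0954 ≈ 6.49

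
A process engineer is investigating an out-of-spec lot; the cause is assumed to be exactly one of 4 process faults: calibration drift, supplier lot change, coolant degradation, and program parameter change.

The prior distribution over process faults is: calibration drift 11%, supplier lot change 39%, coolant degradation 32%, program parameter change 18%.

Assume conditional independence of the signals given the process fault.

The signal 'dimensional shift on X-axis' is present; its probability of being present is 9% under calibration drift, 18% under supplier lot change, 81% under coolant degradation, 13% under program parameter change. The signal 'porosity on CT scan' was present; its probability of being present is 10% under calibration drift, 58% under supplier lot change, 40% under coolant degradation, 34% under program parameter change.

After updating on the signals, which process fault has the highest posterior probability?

coolant degradation

By Bayes' rule with conditional independence, the unnormalized weight for each hypothesis is prior × ∏ likelihoods:
  calibration drift: 0.11 × 0.09 × 0.10 = 0.00099
  supplier lot change: 0.39 × 0.18 × 0.58 = 0.040716
  coolant degradation: 0.32 × 0.81 × 0.40 = 0.10368
  program parameter change: 0.18 × 0.13 × 0.34 = 0.007956
Normalizing constant Z = 0.00099 + 0.040716 + 0.10368 + 0.007956 = 0.15334.
P(calibration drift | evidence) ≈ 0.00099 / 0.15334 ≈ 0.006
P(supplier lot change | evidence) ≈ 0.040716 / 0.15334 ≈ 0.266
P(coolant degradation | evidence) ≈ 0.10368 / 0.15334 ≈ 0.676
P(program parameter change | evidence) ≈ 0.007956 / 0.15334 ≈ 0.052
The largest is 0.676, so coolant degradation is most probable.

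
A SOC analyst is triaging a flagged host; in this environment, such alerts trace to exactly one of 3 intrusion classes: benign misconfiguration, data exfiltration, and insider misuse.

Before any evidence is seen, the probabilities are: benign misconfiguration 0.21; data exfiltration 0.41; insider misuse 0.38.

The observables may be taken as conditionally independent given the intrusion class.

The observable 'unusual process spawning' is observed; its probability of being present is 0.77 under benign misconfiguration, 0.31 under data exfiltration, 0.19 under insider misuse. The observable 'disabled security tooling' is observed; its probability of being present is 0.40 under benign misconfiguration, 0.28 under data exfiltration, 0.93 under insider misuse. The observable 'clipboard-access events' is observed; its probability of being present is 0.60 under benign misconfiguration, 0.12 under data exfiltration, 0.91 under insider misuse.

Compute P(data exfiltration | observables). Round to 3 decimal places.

0.041

By Bayes' rule with conditional independence, the unnormalized weight for each hypothesis is prior × ∏ likelihoods:
  benign misconfiguration: 0.21 × 0.77 × 0.40 × 0.60 = 0.038808
  data exfiltration: 0.41 × 0.31 × 0.28 × 0.12 = 0.0042706
  insider misuse: 0.38 × 0.19 × 0.93 × 0.91 = 0.061103
Marginal likelihood of the evidence = 0.10418.
P(data exfiltration | evidence) = 0.0042706 / 0.10418 ≈ 0.041.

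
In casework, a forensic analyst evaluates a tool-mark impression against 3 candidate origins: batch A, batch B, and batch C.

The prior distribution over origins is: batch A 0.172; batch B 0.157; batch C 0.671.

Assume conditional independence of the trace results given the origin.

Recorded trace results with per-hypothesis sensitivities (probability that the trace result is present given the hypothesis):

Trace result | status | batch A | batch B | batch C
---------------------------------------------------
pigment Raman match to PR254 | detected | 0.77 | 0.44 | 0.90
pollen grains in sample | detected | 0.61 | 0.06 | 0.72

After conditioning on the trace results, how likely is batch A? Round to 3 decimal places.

0.155

For each hypothesis, the unnormalized posterior weight is prior × product of the trace result likelihoods:
  batch A: 0.172 × 0.77 × 0.61 = 0.080788
  batch B: 0.157 × 0.44 × 0.06 = 0.0041448
  batch C: 0.671 × 0.90 × 0.72 = 0.43481
Normalizing constant Z = 0.080788 + 0.0041448 + 0.43481 = 0.51974.
P(batch A | evidence) = 0.080788 / 0.51974 ≈ 0.155.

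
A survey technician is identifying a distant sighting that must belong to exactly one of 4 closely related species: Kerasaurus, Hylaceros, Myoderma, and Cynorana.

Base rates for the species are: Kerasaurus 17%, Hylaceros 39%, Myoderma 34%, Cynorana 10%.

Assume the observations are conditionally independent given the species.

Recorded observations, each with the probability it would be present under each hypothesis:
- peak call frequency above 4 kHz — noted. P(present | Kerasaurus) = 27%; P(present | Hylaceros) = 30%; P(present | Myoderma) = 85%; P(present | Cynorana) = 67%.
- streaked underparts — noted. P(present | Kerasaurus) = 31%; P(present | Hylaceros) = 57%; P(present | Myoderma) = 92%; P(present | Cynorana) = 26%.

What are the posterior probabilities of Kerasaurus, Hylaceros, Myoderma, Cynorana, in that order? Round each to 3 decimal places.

Multiply each prior by the joint likelihood of the evidence pattern:
  Kerasaurus: 0.17 × 0.27 × 0.31 = 0.014229
  Hylaceros: 0.39 × 0.30 × 0.57 = 0.06669
  Myoderma: 0.34 × 0.85 × 0.92 = 0.26588
  Cynorana: 0.10 × 0.67 × 0.26 = 0.01742
Marginal likelihood of the evidence = 0.36422.
P(Kerasaurus | evidence) = 0.014229 / 0.36422 ≈ 0.039
P(Hylaceros | evidence) = 0.06669 / 0.36422 ≈ 0.183
P(Myoderma | evidence) = 0.26588 / 0.36422 ≈ 0.730
P(Cynorana | evidence) = 0.01742 / 0.36422 ≈ 0.048

0.039, 0.183, 0.730, 0.048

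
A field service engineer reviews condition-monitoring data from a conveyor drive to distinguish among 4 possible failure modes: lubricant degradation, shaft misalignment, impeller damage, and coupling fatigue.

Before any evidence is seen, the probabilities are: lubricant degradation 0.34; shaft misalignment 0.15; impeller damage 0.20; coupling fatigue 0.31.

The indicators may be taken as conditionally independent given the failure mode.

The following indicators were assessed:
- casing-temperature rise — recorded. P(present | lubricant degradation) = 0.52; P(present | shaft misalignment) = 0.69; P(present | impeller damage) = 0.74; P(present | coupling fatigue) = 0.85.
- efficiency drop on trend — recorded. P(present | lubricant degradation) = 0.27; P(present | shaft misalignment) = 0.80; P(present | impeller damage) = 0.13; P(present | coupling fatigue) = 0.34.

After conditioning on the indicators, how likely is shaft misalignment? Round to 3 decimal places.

0.346

Multiply each prior by the joint likelihood of the indicator pattern:
  lubricant degradation: 0.34 × 0.52 × 0.27 = 0.047736
  shaft misalignment: 0.15 × 0.69 × 0.80 = 0.0828
  impeller damage: 0.20 × 0.74 × 0.13 = 0.01924
  coupling fatigue: 0.31 × 0.85 × 0.34 = 0.08959
The unnormalized weights sum to 0.23937.
P(shaft misalignment | evidence) = 0.0828 / 0.23937 ≈ 0.346.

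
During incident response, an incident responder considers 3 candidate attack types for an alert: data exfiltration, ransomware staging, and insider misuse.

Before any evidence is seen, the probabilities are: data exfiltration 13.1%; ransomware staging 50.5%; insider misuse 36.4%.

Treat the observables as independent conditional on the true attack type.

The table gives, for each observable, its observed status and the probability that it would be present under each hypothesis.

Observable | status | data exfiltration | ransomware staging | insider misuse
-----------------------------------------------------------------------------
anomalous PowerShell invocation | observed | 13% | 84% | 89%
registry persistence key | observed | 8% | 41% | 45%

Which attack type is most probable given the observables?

ransomware staging

Multiply each prior by the joint likelihood of the observable pattern:
  data exfiltration: 0.131 × 0.13 × 0.08 = 0.0013624
  ransomware staging: 0.505 × 0.84 × 0.41 = 0.17392
  insider misuse: 0.364 × 0.89 × 0.45 = 0.14578
The unnormalized weights sum to 0.32107.
P(data exfiltration | evidence) ≈ 0.0013624 / 0.32107 ≈ 0.004
P(ransomware staging | evidence) ≈ 0.17392 / 0.32107 ≈ 0.542
P(insider misuse | evidence) ≈ 0.14578 / 0.32107 ≈ 0.454
The largest is 0.542, so ransomware staging is most probable.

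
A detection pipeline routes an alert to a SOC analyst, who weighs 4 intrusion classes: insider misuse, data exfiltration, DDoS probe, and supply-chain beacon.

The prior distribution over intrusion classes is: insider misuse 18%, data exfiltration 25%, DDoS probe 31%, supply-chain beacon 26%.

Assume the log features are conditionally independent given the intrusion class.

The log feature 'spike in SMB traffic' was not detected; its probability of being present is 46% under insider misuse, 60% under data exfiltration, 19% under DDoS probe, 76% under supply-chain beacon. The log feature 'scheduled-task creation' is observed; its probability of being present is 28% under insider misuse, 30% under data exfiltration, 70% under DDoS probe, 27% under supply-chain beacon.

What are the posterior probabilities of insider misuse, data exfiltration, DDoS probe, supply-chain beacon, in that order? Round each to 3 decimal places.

By Bayes' rule with conditional independence, the unnormalized weight for each hypothesis is prior × ∏ likelihoods (using 1 − P(present | H) for each absent log feature):
  insider misuse: 0.18 × (1 − 0.46) × 0.28 = 0.027216
  data exfiltration: 0.25 × (1 − 0.60) × 0.30 = 0.03
  DDoS probe: 0.31 × (1 − 0.19) × 0.70 = 0.17577
  supply-chain beacon: 0.26 × (1 − 0.76) × 0.27 = 0.016848
The unnormalized weights sum to 0.24983.
P(insider misuse | evidence) = 0.027216 / 0.24983 ≈ 0.109
P(data exfiltration | evidence) = 0.03 / 0.24983 ≈ 0.120
P(DDoS probe | evidence) = 0.17577 / 0.24983 ≈ 0.704
P(supply-chain beacon | evidence) = 0.016848 / 0.24983 ≈ 0.067

0.109, 0.120, 0.704, 0.067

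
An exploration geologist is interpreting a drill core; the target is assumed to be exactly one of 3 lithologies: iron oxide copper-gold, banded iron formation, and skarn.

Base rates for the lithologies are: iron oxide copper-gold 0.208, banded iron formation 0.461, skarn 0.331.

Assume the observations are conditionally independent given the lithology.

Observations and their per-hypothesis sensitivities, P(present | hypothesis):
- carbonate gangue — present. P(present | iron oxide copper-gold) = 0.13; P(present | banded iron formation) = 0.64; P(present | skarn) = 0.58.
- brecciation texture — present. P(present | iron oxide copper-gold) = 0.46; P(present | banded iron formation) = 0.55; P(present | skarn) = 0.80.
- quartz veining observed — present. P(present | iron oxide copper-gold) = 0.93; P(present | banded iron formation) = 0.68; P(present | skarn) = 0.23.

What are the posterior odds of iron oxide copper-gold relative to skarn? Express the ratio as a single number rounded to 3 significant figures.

0.327

The normalizing constant cancels in an odds ratio, so compute prior × likelihood for the two hypotheses only:
  iron oxide copper-gold: 0.208 × 0.13 × 0.46 × 0.93 = 0.011568
  skarn: 0.331 × 0.58 × 0.80 × 0.23 = 0.035324
Odds(iron oxide copper-gold : skarn) = 0.011568 / 0.035324 ≈ 0.327.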